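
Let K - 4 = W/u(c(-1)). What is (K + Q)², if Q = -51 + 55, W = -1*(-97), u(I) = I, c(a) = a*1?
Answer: 7921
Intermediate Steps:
c(a) = a
W = 97
K = -93 (K = 4 + 97/(-1) = 4 + 97*(-1) = 4 - 97 = -93)
Q = 4
(K + Q)² = (-93 + 4)² = (-89)² = 7921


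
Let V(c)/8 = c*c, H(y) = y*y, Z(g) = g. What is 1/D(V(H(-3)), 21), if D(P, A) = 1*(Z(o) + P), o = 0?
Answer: 1/648 ≈ 0.0015432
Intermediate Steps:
H(y) = y**2
V(c) = 8*c**2 (V(c) = 8*(c*c) = 8*c**2)
D(P, A) = P (D(P, A) = 1*(0 + P) = 1*P = P)
1/D(V(H(-3)), 21) = 1/(8*((-3)**2)**2) = 1/(8*9**2) = 1/(8*81) = 1/648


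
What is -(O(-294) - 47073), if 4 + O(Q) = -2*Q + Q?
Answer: 46783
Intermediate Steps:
O(Q) = -4 - Q (O(Q) = -4 + (-2*Q + Q) = -4 - Q)
-(O(-294) - 47073) = -((-4 - 1*(-294)) - 47073) = -((-4 + 294) - 47073) = -(290 - 47073) = -1*(-46783) = 46783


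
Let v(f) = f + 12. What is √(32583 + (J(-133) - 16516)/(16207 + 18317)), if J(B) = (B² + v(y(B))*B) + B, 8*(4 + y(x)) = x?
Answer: √17260429988494/23016 ≈ 180.51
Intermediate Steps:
y(x) = -4 + x/8
v(f) = 12 + f
J(B) = B + B² + B*(8 + B/8) (J(B) = (B² + (12 + (-4 + B/8))*B) + B = (B² + (8 + B/8)*B) + B = (B² + B*(8 + B/8)) + B = B + B² + B*(8 + B/8))
√(32583 + (J(-133) - 16516)/(16207 + 18317)) = √(32583 + ((9/8)*(-133)*(8 - 133) - 16516)/(16207 + 18317)) = √(32583 + ((9/8)*(-133)*(-125) - 16516)/34524) = √(32583 + (149625/8 - 16516)*(1/34524)) = √(32583 + (17497/8)*(1/34524)) = √(32583 + 17497/276192) = √(8999181433/276192) = √17260429988494/23016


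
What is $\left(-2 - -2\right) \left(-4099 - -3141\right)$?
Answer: $0$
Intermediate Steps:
$\left(-2 - -2\right) \left(-4099 - -3141\right) = \left(-2 + 2\right) \left(-4099 + 3141\right) = 0 \left(-958\right) = 0$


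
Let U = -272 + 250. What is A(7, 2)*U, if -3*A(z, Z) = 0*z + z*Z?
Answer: 308/3 ≈ 102.67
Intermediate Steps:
U = -22
A(z, Z) = -Z*z/3 (A(z, Z) = -(0*z + z*Z)/3 = -(0 + Z*z)/3 = -Z*z/3)
A(7, 2)*U = -⅓*2*7*(-22) = -14/3*(-22) = 308/3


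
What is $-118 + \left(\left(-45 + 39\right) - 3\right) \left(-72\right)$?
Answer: $530$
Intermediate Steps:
$-118 + \left(\left(-45 + 39\right) - 3\right) \left(-72\right) = -118 + \left(-6 + \left(-7 + 4\right)\right) \left(-72\right) = -118 + \left(-6 - 3\right) \left(-72\right) = -118 - -648 = -118 + 648 = 530$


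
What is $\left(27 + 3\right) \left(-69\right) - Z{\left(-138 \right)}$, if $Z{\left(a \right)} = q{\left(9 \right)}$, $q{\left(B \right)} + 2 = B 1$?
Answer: $-2077$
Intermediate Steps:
$q{\left(B \right)} = -2 + B$ ($q{\left(B \right)} = -2 + B 1 = -2 + B$)
$Z{\left(a \right)} = 7$ ($Z{\left(a \right)} = -2 + 9 = 7$)
$\left(27 + 3\right) \left(-69\right) - Z{\left(-138 \right)} = \left(27 + 3\right) \left(-69\right) - 7 = 30 \left(-69\right) - 7 = -2070 - 7 = -2077$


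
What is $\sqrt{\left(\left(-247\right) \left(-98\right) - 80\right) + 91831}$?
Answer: $\sqrt{115957} \approx 340.52$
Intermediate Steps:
$\sqrt{\left(\left(-247\right) \left(-98\right) - 80\right) + 91831} = \sqrt{\left(24206 - 80\right) + 91831} = \sqrt{24126 + 91831} = \sqrt{115957}$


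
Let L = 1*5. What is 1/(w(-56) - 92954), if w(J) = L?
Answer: -1/92949 ≈ -1.0759e-5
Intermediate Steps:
L = 5
w(J) = 5
1/(w(-56) - 92954) = 1/(5 - 92954) = 1/(-92949) = -1/92949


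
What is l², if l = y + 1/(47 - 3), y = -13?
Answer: 326041/1936 ≈ 168.41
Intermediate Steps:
l = -571/44 (l = -13 + 1/(47 - 3) = -13 + 1/44 = -571/44 ≈ -12.977)
l² = (-571/44)² = 326041/1936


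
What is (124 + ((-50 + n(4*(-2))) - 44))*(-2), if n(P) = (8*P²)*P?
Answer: 8132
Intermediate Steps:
n(P) = 8*P³
(124 + ((-50 + n(4*(-2))) - 44))*(-2) = (124 + ((-50 + 8*(4*(-2))³) - 44))*(-2) = (124 + ((-50 + 8*(-8)³) - 44))*(-2) = (124 + ((-50 + 8*(-512)) - 44))*(-2) = (124 + ((-50 - 4096) - 44))*(-2) = (124 + (-4146 - 44))*(-2) = (124 - 4190)*(-2) = -4066*(-2) = 8132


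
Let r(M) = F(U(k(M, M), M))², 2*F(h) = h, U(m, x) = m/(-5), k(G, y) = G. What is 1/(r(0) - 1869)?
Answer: -1/1869 ≈ -0.00053505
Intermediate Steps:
U(m, x) = -m/5 (U(m, x) = m*(-⅕) = -m/5)
F(h) = h/2
r(M) = M²/100 (r(M) = ((-M/5)/2)² = (-M/10)² = M²/100)
1/(r(0) - 1869) = 1/((1/100)*0² - 1869) = 1/((1/100)*0 - 1869) = 1/(0 - 1869) = 1/(-1869) = -1/1869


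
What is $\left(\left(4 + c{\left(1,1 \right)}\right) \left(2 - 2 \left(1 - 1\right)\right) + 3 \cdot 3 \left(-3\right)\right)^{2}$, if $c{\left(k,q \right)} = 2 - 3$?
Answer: $441$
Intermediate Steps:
$c{\left(k,q \right)} = -1$ ($c{\left(k,q \right)} = 2 - 3 = -1$)
$\left(\left(4 + c{\left(1,1 \right)}\right) \left(2 - 2 \left(1 - 1\right)\right) + 3 \cdot 3 \left(-3\right)\right)^{2} = \left(\left(4 - 1\right) \left(2 - 2 \left(1 - 1\right)\right) + 3 \cdot 3 \left(-3\right)\right)^{2} = \left(3 \left(2 - 0\right) + 9 \left(-3\right)\right)^{2} = \left(3 \left(2 + 0\right) - 27\right)^{2} = \left(3 \cdot 2 - 27\right)^{2} = \left(6 - 27\right)^{2} = \left(-21\right)^{2} = 441$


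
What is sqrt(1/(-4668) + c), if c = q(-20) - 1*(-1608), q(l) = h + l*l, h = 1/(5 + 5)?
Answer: sqrt(273480900915)/11670 ≈ 44.812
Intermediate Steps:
h = 1/10 ≈ 0.10000
q(l) = 1/10 + l**2 (q(l) = 1/10 + l*l = 1/10 + l**2)
c = 20081/10 (c = (1/10 + (-20)**2) - 1*(-1608) = (1/10 + 400) + 1608 = 4001/10 + 1608 = 20081/10 ≈ 2008.1)
sqrt(1/(-4668) + c) = sqrt(1/(-4668) + 20081/10) = sqrt(-1/4668 + 20081/10) = sqrt(46869049/23340) = sqrt(273480900915)/11670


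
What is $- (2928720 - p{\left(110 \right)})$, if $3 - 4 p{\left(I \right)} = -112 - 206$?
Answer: $- \frac{11714559}{4} \approx -2.9286 \cdot 10^{6}$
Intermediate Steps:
$p{\left(I \right)} = \frac{321}{4}$ ($p{\left(I \right)} = \frac{3}{4} - \frac{-112 - 206}{4} = \frac{3}{4} - - \frac{159}{2} = \frac{3}{4} + \frac{159}{2} = \frac{321}{4}$)
$- (2928720 - p{\left(110 \right)}) = - (2928720 - \frac{321}{4}) = \left(-1\right) \frac{11714559}{4} = - \frac{11714559}{4}$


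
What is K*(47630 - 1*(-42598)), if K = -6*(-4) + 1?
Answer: 2255700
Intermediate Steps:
K = 25 (K = 24 + 1 = 25)
K*(47630 - 1*(-42598)) = 25*(47630 - 1*(-42598)) = 25*(47630 + 42598) = 25*90228 = 2255700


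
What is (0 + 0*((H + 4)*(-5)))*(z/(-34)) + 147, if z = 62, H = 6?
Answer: 147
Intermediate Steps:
(0 + 0*((H + 4)*(-5)))*(z/(-34)) + 147 = (0 + 0*((6 + 4)*(-5)))*(62/(-34)) + 147 = (0 + 0*(10*(-5)))*(62*(-1/34)) + 147 = (0 + 0*(-50))*(-31/17) + 147 = (0 + 0)*(-31/17) + 147 = 0*(-31/17) + 147 = 0 + 147 = 147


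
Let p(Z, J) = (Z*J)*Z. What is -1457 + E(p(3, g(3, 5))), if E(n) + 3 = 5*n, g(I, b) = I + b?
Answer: -1100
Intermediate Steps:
p(Z, J) = J*Z² (p(Z, J) = (J*Z)*Z = J*Z²)
E(n) = -3 + 5*n
-1457 + E(p(3, g(3, 5))) = -1457 + (-3 + 5*((3 + 5)*3²)) = -1457 + (-3 + 5*(8*9)) = -1457 + (-3 + 5*72) = -1457 + (-3 + 360) = -1457 + 357 = -1100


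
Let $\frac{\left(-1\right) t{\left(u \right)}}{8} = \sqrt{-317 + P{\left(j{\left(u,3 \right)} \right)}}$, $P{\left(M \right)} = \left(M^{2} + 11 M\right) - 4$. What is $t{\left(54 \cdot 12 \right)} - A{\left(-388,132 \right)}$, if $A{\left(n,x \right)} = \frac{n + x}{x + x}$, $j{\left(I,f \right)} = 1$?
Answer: $\frac{32}{33} - 8 i \sqrt{309} \approx 0.9697 - 140.63 i$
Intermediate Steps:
$P{\left(M \right)} = -4 + M^{2} + 11 M$
$A{\left(n,x \right)} = \frac{n + x}{2 x}$
$t{\left(u \right)} = - 8 i \sqrt{309}$ ($t{\left(u \right)} = - 8 \sqrt{-317 + \left(-4 + 1^{2} + 11 \cdot 1\right)} = - 8 \sqrt{-317 + \left(-4 + 1 + 11\right)} = - 8 \sqrt{-317 + 8} = - 8 \sqrt{-309} = - 8 i \sqrt{309}$)
$t{\left(54 \cdot 12 \right)} - A{\left(-388,132 \right)} = - 8 i \sqrt{309} - \frac{-388 + 132}{2 \cdot 132} = - 8 i \sqrt{309} - \frac{1}{2} \cdot \frac{1}{132} \left(-256\right) = - 8 i \sqrt{309} - - \frac{32}{33} = - 8 i \sqrt{309} + \frac{32}{33} = \frac{32}{33} - 8 i \sqrt{309}$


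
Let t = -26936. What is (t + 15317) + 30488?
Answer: 18869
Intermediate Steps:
(t + 15317) + 30488 = (-26936 + 15317) + 30488 = -11619 + 30488 = 18869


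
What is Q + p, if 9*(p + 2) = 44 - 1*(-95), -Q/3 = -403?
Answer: 11002/9 ≈ 1222.4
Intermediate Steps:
Q = 1209 (Q = -3*(-403) = 1209)
p = 121/9 (p = -2 + (44 - 1*(-95))/9 = -2 + (44 + 95)/9 = -2 + (⅑)*139 = -2 + 139/9 = 121/9 ≈ 13.444)
Q + p = 1209 + 121/9 = 11002/9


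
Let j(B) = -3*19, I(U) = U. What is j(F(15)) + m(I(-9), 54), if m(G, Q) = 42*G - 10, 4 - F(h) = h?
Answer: -445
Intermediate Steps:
F(h) = 4 - h
m(G, Q) = -10 + 42*G
j(B) = -57
j(F(15)) + m(I(-9), 54) = -57 + (-10 + 42*(-9)) = -57 + (-10 - 378) = -57 - 388 = -445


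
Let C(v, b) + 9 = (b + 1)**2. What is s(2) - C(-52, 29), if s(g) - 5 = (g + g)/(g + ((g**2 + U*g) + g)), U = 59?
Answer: -55816/63 ≈ -885.97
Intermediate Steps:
C(v, b) = -9 + (1 + b)**2 (C(v, b) = -9 + (b + 1)**2 = -9 + (1 + b)**2)
s(g) = 5 + 2*g/(g**2 + 61*g) (s(g) = 5 + (g + g)/(g + ((g**2 + 59*g) + g)) = 5 + (2*g)/(g + (g**2 + 60*g)) = 5 + (2*g)/(g**2 + 61*g) = 5 + 2*g/(g**2 + 61*g))
s(2) - C(-52, 29) = (307 + 5*2)/(61 + 2) - (-9 + (1 + 29)**2) = (307 + 10)/63 - (-9 + 30**2) = (1/63)*317 - (-9 + 900) = 317/63 - 1*891 = 317/63 - 891 = -55816/63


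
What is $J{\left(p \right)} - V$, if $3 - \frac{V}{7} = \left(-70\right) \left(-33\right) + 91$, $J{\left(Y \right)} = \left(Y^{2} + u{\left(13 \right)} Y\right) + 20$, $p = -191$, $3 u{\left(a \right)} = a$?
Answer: $\frac{157378}{3} \approx 52459.0$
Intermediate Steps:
$u{\left(a \right)} = \frac{a}{3}$
$J{\left(Y \right)} = 20 + Y^{2} + \frac{13 Y}{3}$ ($J{\left(Y \right)} = \left(Y^{2} + \frac{1}{3} \cdot 13 Y\right) + 20 = \left(Y^{2} + \frac{13 Y}{3}\right) + 20 = 20 + Y^{2} + \frac{13 Y}{3}$)
$V = -16786$ ($V = 21 - 7 \left(\left(-70\right) \left(-33\right) + 91\right) = 21 - 7 \left(2310 + 91\right) = 21 - 16807 = -16786$)
$J{\left(p \right)} - V = \left(20 + \left(-191\right)^{2} + \frac{13}{3} \left(-191\right)\right) - -16786 = \left(20 + 36481 - \frac{2483}{3}\right) + 16786 = \frac{107020}{3} + 16786 = \frac{157378}{3}$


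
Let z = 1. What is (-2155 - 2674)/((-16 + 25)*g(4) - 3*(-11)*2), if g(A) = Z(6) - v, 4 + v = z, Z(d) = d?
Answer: -4829/147 ≈ -32.850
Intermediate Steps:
v = -3 (v = -4 + 1 = -3)
g(A) = 9 (g(A) = 6 - 1*(-3) = 6 + 3 = 9)
(-2155 - 2674)/((-16 + 25)*g(4) - 3*(-11)*2) = (-2155 - 2674)/((-16 + 25)*9 - 3*(-11)*2) = -4829/(9*9 + 33*2) = -4829/(81 + 66) = -4829/147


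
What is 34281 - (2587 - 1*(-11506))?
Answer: 20188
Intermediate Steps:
34281 - (2587 - 1*(-11506)) = 34281 - (2587 + 11506) = 34281 - 1*14093 = 34281 - 14093 = 20188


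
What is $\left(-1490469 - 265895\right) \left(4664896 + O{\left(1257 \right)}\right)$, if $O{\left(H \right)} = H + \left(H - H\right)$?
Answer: $-8195463147692$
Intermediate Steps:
$O{\left(H \right)} = H$ ($O{\left(H \right)} = H + 0 = H$)
$\left(-1490469 - 265895\right) \left(4664896 + O{\left(1257 \right)}\right) = \left(-1490469 - 265895\right) \left(4664896 + 1257\right) = \left(-1756364\right) 4666153 = -8195463147692$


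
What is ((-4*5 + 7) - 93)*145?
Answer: -15370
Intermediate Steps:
((-4*5 + 7) - 93)*145 = ((-20 + 7) - 93)*145 = (-13 - 93)*145 = -106*145 = -15370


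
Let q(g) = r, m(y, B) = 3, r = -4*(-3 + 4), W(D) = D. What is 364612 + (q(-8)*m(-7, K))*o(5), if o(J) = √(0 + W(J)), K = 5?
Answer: 364612 - 12*√5 ≈ 3.6459e+5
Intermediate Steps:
o(J) = √J (o(J) = √(0 + J) = √J)
r = -4 (r = -4*1 = -4)
q(g) = -4
364612 + (q(-8)*m(-7, K))*o(5) = 364612 + (-4*3)*√5 = 364612 - 12*√5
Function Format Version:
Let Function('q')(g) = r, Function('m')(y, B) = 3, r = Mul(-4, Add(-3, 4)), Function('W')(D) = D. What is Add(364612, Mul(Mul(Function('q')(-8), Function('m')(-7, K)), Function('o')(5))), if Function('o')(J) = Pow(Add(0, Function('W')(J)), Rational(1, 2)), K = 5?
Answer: Add(364612, Mul(-12, Pow(5, Rational(1, 2)))) ≈ 3.6459e+5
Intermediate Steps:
Function('o')(J) = Pow(J, Rational(1, 2)) (Function('o')(J) = Pow(Add(0, J), Rational(1, 2)) = Pow(J, Rational(1, 2)))
r = -4 (r = Mul(-4, 1) = -4)
Function('q')(g) = -4
Add(364612, Mul(Mul(Function('q')(-8), Function('m')(-7, K)), Function('o')(5))) = Add(364612, Mul(Mul(-4, 3), Pow(5, Rational(1, 2)))) = Add(364612, Mul(-12, Pow(5, Rational(1, 2))))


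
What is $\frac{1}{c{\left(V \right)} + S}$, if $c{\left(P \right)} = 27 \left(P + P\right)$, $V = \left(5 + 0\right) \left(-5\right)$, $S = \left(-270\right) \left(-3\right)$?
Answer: $- \frac{1}{540} \approx -0.0018519$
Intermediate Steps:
$S = 810$
$V = -25$ ($V = 5 \left(-5\right) = -25$)
$c{\left(P \right)} = 54 P$ ($c{\left(P \right)} = 27 \cdot 2 P = 54 P$)
$\frac{1}{c{\left(V \right)} + S} = \frac{1}{54 \left(-25\right) + 810} = \frac{1}{-1350 + 810} = \frac{1}{-540} = - \frac{1}{540}$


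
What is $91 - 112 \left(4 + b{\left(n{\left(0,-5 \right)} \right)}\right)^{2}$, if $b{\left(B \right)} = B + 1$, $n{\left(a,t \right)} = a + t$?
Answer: $91$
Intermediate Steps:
$b{\left(B \right)} = 1 + B$
$91 - 112 \left(4 + b{\left(n{\left(0,-5 \right)} \right)}\right)^{2} = 91 - 112 \left(4 + \left(1 + \left(0 - 5\right)\right)\right)^{2} = 91 - 112 \left(4 + \left(1 - 5\right)\right)^{2} = 91 - 112 \left(4 - 4\right)^{2} = 91 - 112 \cdot 0^{2} = 91 - 0 = 91 + 0 = 91$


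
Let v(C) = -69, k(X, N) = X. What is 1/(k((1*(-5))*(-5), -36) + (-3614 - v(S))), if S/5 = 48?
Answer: -1/3520 ≈ -0.00028409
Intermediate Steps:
S = 240 (S = 5*48 = 240)
1/(k((1*(-5))*(-5), -36) + (-3614 - v(S))) = 1/((1*(-5))*(-5) + (-3614 - 1*(-69))) = 1/(-5*(-5) + (-3614 + 69)) = 1/(25 - 3545) = 1/(-3520) = -1/3520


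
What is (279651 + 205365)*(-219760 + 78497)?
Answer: -68514815208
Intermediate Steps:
(279651 + 205365)*(-219760 + 78497) = 485016*(-141263) = -68514815208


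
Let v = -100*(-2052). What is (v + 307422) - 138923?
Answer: 373699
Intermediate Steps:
v = 205200
(v + 307422) - 138923 = (205200 + 307422) - 138923 = 512622 - 138923 = 373699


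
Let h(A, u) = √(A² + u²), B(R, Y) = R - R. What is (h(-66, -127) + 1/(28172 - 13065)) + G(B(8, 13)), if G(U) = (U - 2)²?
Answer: 60429/15107 + √20485 ≈ 147.13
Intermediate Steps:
B(R, Y) = 0
G(U) = (-2 + U)²
(h(-66, -127) + 1/(28172 - 13065)) + G(B(8, 13)) = (√((-66)² + (-127)²) + 1/(28172 - 13065)) + (-2 + 0)² = (√(4356 + 16129) + 1/15107) + (-2)² = (√20485 + 1/15107) + 4 = (1/15107 + √20485) + 4 = 60429/15107 + √20485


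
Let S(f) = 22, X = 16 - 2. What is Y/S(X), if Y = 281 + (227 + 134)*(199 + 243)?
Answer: 159843/22 ≈ 7265.6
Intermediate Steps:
X = 14
Y = 159843 (Y = 281 + 361*442 = 281 + 159562 = 159843)
Y/S(X) = 159843/22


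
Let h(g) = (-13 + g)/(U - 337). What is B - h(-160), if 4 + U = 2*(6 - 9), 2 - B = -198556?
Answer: 68899453/347 ≈ 1.9856e+5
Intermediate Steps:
B = 198558 (B = 2 - 1*(-198556) = 2 + 198556 = 198558)
U = -10 (U = -4 + 2*(6 - 9) = -4 + 2*(-3) = -4 - 6 = -10)
h(g) = 13/347 - g/347 (h(g) = (-13 + g)/(-10 - 337) = (-13 + g)/(-347) = (-13 + g)*(-1/347) = 13/347 - g/347)
B - h(-160) = 198558 - (13/347 - 1/347*(-160)) = 198558 - (13/347 + 160/347) = 198558 - 1*173/347 = 198558 - 173/347 = 68899453/347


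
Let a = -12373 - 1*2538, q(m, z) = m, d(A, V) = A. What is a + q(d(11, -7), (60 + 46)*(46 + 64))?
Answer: -14900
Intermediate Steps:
a = -14911 (a = -12373 - 2538 = -14911)
a + q(d(11, -7), (60 + 46)*(46 + 64)) = -14911 + 11 = -14900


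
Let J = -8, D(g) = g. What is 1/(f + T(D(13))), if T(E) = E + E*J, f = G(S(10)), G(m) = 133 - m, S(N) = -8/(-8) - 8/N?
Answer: 5/209 ≈ 0.023923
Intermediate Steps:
S(N) = 1 - 8/N (S(N) = -8*(-⅛) - 8/N = 1 - 8/N)
f = 664/5 (f = 133 - (-8 + 10)/10 = 133 - 2/10 = 133 - 1*⅕ = 133 - ⅕ = 664/5 ≈ 132.80)
T(E) = -7*E (T(E) = E + E*(-8) = E - 8*E = -7*E)
1/(f + T(D(13))) = 1/(664/5 - 7*13) = 1/(664/5 - 91) = 1/(209/5) = 5/209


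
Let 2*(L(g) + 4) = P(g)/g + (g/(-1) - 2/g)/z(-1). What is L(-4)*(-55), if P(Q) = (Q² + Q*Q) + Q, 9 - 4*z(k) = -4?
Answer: 9735/26 ≈ 374.42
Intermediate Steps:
z(k) = 13/4 (z(k) = 9/4 - ¼*(-4) = 9/4 + 1 = 13/4)
P(Q) = Q + 2*Q² (P(Q) = (Q² + Q²) + Q = 2*Q² + Q = Q + 2*Q²)
L(g) = -7/2 - 4/(13*g) + 11*g/13 (L(g) = -4 + ((g*(1 + 2*g))/g + (g/(-1) - 2/g)/(13/4))/2 = -4 + ((1 + 2*g) + (g*(-1) - 2/g)*(4/13))/2 = -4 + ((1 + 2*g) + (-g - 2/g)*(4/13))/2 = -4 + ((1 + 2*g) + (-8/(13*g) - 4*g/13))/2 = -4 + (1 - 8/(13*g) + 22*g/13)/2 = -4 + (½ - 4/(13*g) + 11*g/13) = -7/2 - 4/(13*g) + 11*g/13)
L(-4)*(-55) = ((1/26)*(-8 - 4*(-91 + 22*(-4)))/(-4))*(-55) = ((1/26)*(-¼)*(-8 - 4*(-91 - 88)))*(-55) = ((1/26)*(-¼)*(-8 - 4*(-179)))*(-55) = ((1/26)*(-¼)*(-8 + 716))*(-55) = ((1/26)*(-¼)*708)*(-55) = -177/26*(-55) = 9735/26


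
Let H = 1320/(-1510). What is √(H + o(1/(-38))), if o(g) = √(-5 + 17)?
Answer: √(-19932 + 45602*√3)/151 ≈ 1.6093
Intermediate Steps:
o(g) = 2*√3 (o(g) = √12 = 2*√3)
H = -132/151 (H = 1320*(-1/1510) = -132/151 ≈ -0.87417)
√(H + o(1/(-38))) = √(-132/151 + 2*√3)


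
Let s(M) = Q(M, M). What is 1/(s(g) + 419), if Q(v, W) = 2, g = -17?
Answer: 1/421 ≈ 0.0023753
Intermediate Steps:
s(M) = 2
1/(s(g) + 419) = 1/(2 + 419) = 1/421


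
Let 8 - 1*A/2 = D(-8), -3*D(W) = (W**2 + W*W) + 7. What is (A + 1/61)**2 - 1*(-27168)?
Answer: 142914217/3721 ≈ 38408.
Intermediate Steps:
D(W) = -7/3 - 2*W**2/3 (D(W) = -((W**2 + W*W) + 7)/3 = -((W**2 + W**2) + 7)/3 = -(2*W**2 + 7)/3 = -(7 + 2*W**2)/3 = -7/3 - 2*W**2/3)
A = 106 (A = 16 - 2*(-7/3 - 2/3*(-8)**2) = 16 - 2*(-7/3 - 2/3*64) = 16 - 2*(-7/3 - 128/3) = 16 - 2*(-45) = 16 + 90 = 106)
(A + 1/61)**2 - 1*(-27168) = (106 + 1/61)**2 - 1*(-27168) = (106 + 1/61)**2 + 27168 = (6467/61)**2 + 27168 = 41822089/3721 + 27168 = 142914217/3721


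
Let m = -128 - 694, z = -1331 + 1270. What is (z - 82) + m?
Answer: -965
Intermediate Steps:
z = -61
m = -822
(z - 82) + m = (-61 - 82) - 822 = -143 - 822 = -965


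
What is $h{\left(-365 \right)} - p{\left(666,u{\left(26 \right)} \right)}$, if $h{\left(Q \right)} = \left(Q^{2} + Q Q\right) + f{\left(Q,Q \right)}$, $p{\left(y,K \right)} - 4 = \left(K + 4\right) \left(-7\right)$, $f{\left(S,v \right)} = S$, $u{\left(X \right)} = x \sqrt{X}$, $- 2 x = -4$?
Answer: $266109 + 14 \sqrt{26} \approx 2.6618 \cdot 10^{5}$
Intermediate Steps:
$x = 2$ ($x = \left(- \frac{1}{2}\right) \left(-4\right) = 2$)
$u{\left(X \right)} = 2 \sqrt{X}$
$p{\left(y,K \right)} = -24 - 7 K$ ($p{\left(y,K \right)} = 4 + \left(K + 4\right) \left(-7\right) = 4 + \left(4 + K\right) \left(-7\right) = 4 - \left(28 + 7 K\right) = -24 - 7 K$)
$h{\left(Q \right)} = Q + 2 Q^{2}$ ($h{\left(Q \right)} = \left(Q^{2} + Q Q\right) + Q = \left(Q^{2} + Q^{2}\right) + Q = 2 Q^{2} + Q = Q + 2 Q^{2}$)
$h{\left(-365 \right)} - p{\left(666,u{\left(26 \right)} \right)} = - 365 \left(1 + 2 \left(-365\right)\right) - \left(-24 - 7 \cdot 2 \sqrt{26}\right) = - 365 \left(1 - 730\right) - \left(-24 - 14 \sqrt{26}\right) = \left(-365\right) \left(-729\right) + \left(24 + 14 \sqrt{26}\right) = 266085 + \left(24 + 14 \sqrt{26}\right) = 266109 + 14 \sqrt{26}$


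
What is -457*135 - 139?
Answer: -61834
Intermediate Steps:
-457*135 - 139 = -61695 - 139 = -61834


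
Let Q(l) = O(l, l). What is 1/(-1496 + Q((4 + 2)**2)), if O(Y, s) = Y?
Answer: -1/1460 ≈ -0.00068493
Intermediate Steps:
Q(l) = l
1/(-1496 + Q((4 + 2)**2)) = 1/(-1496 + (4 + 2)**2) = 1/(-1496 + 6**2) = 1/(-1496 + 36) = 1/(-1460) = -1/1460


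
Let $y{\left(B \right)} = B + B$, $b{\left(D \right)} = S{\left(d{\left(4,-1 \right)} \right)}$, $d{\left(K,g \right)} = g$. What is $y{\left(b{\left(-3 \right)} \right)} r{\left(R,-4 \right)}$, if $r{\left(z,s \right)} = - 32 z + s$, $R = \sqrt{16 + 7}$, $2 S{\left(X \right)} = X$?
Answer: $4 + 32 \sqrt{23} \approx 157.47$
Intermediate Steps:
$S{\left(X \right)} = \frac{X}{2}$
$b{\left(D \right)} = - \frac{1}{2}$ ($b{\left(D \right)} = \frac{1}{2} \left(-1\right) = - \frac{1}{2}$)
$y{\left(B \right)} = 2 B$
$R = \sqrt{23} \approx 4.7958$
$r{\left(z,s \right)} = s - 32 z$
$y{\left(b{\left(-3 \right)} \right)} r{\left(R,-4 \right)} = 2 \left(- \frac{1}{2}\right) \left(-4 - 32 \sqrt{23}\right) = - (-4 - 32 \sqrt{23}) = 4 + 32 \sqrt{23}$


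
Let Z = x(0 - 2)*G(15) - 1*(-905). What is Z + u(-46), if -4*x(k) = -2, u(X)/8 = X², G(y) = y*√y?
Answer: 17833 + 15*√15/2 ≈ 17862.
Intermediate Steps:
G(y) = y^(3/2)
u(X) = 8*X²
x(k) = ½ (x(k) = -¼*(-2) = ½)
Z = 905 + 15*√15/2 (Z = 15^(3/2)/2 - 1*(-905) = (15*√15)/2 + 905 = 15*√15/2 + 905 = 905 + 15*√15/2 ≈ 934.05)
Z + u(-46) = (905 + 15*√15/2) + 8*(-46)² = (905 + 15*√15/2) + 8*2116 = (905 + 15*√15/2) + 16928 = 17833 + 15*√15/2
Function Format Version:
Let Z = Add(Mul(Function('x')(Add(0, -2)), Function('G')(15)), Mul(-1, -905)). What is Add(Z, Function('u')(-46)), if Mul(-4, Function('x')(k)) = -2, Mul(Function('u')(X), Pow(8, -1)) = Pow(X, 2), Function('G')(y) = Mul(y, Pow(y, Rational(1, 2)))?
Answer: Add(17833, Mul(Rational(15, 2), Pow(15, Rational(1, 2)))) ≈ 17862.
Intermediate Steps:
Function('G')(y) = Pow(y, Rational(3, 2))
Function('u')(X) = Mul(8, Pow(X, 2))
Function('x')(k) = Rational(1, 2) (Function('x')(k) = Mul(Rational(-1, 4), -2) = Rational(1, 2))
Z = Add(905, Mul(Rational(15, 2), Pow(15, Rational(1, 2)))) (Z = Add(Mul(Rational(1, 2), Pow(15, Rational(3, 2))), Mul(-1, -905)) = Add(Mul(Rational(1, 2), Mul(15, Pow(15, Rational(1, 2)))), 905) = Add(Mul(Rational(15, 2), Pow(15, Rational(1, 2))), 905) = Add(905, Mul(Rational(15, 2), Pow(15, Rational(1, 2)))) ≈ 934.05)
Add(Z, Function('u')(-46)) = Add(Add(905, Mul(Rational(15, 2), Pow(15, Rational(1, 2)))), Mul(8, Pow(-46, 2))) = Add(Add(905, Mul(Rational(15, 2), Pow(15, Rational(1, 2)))), Mul(8, 2116)) = Add(Add(905, Mul(Rational(15, 2), Pow(15, Rational(1, 2)))), 16928) = Add(17833, Mul(Rational(15, 2), Pow(15, Rational(1, 2))))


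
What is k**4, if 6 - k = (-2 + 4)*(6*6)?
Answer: 18974736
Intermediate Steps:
k = -66 (k = 6 - (-2 + 4)*6*6 = 6 - 2*36 = 6 - 1*72 = 6 - 72 = -66)
k**4 = (-66)**4 = 18974736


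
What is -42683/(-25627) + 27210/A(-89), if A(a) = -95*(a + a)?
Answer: 141908020/43335257 ≈ 3.2747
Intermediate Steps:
A(a) = -190*a
-42683/(-25627) + 27210/A(-89) = -42683/(-25627) + 27210/((-190*(-89))) = -42683*(-1/25627) + 27210/16910 = 42683/25627 + 27210*(1/16910) = 42683/25627 + 2721/1691 = 141908020/43335257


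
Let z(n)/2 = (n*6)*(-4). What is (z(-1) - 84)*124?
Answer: -4464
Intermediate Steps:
z(n) = -48*n (z(n) = 2*((n*6)*(-4)) = 2*((6*n)*(-4)) = 2*(-24*n) = -48*n)
(z(-1) - 84)*124 = (-48*(-1) - 84)*124 = (48 - 84)*124 = -36*124 = -4464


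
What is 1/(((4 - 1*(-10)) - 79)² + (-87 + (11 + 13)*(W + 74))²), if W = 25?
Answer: 1/5243746 ≈ 1.9070e-7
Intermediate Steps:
1/(((4 - 1*(-10)) - 79)² + (-87 + (11 + 13)*(W + 74))²) = 1/(((4 - 1*(-10)) - 79)² + (-87 + (11 + 13)*(25 + 74))²) = 1/(((4 + 10) - 79)² + (-87 + 24*99)²) = 1/((14 - 79)² + (-87 + 2376)²) = 1/((-65)² + 2289²) = 1/(4225 + 5239521) = 1/5243746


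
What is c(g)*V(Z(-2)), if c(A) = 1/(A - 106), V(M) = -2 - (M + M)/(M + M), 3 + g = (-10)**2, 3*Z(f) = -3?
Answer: 1/3 ≈ 0.33333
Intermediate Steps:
Z(f) = -1 (Z(f) = (1/3)*(-3) = -1)
g = 97 (g = -3 + (-10)**2 = -3 + 100 = 97)
V(M) = -3 (V(M) = -2 - 2*M/(2*M) = -2 - 2*M*1/(2*M) = -2 - 1*1 = -2 - 1 = -3)
c(A) = 1/(-106 + A)
c(g)*V(Z(-2)) = -3/(-106 + 97) = -3/(-9) = -1/9*(-3) = 1/3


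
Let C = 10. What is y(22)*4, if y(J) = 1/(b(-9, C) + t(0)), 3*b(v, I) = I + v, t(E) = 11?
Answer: 6/17 ≈ 0.35294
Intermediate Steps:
b(v, I) = I/3 + v/3 (b(v, I) = (I + v)/3 = I/3 + v/3)
y(J) = 3/34 (y(J) = 1/(((1/3)*10 + (1/3)*(-9)) + 11) = 1/((10/3 - 3) + 11) = 1/(1/3 + 11) = 1/(34/3) = 3/34)
y(22)*4 = (3/34)*4 = 6/17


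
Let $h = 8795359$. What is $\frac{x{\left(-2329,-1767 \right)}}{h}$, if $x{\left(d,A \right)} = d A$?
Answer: $\frac{4115343}{8795359} \approx 0.4679$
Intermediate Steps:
$x{\left(d,A \right)} = A d$
$\frac{x{\left(-2329,-1767 \right)}}{h} = \frac{\left(-1767\right) \left(-2329\right)}{8795359} = 4115343 \cdot \frac{1}{8795359} = \frac{4115343}{8795359}$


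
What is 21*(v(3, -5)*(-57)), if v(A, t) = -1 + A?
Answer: -2394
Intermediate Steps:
21*(v(3, -5)*(-57)) = 21*((-1 + 3)*(-57)) = 21*(2*(-57)) = 21*(-114) = -2394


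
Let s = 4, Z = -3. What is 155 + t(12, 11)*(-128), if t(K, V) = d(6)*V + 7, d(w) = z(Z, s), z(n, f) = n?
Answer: 3483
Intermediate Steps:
d(w) = -3
t(K, V) = 7 - 3*V (t(K, V) = -3*V + 7 = 7 - 3*V)
155 + t(12, 11)*(-128) = 155 + (7 - 3*11)*(-128) = 155 + (7 - 33)*(-128) = 155 - 26*(-128) = 155 + 3328 = 3483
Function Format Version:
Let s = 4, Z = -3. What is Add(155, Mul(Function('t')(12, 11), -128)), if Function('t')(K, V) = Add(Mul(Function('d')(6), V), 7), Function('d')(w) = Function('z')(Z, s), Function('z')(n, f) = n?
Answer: 3483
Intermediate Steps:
Function('d')(w) = -3
Function('t')(K, V) = Add(7, Mul(-3, V)) (Function('t')(K, V) = Add(Mul(-3, V), 7) = Add(7, Mul(-3, V)))
Add(155, Mul(Function('t')(12, 11), -128)) = Add(155, Mul(Add(7, Mul(-3, 11)), -128)) = Add(155, Mul(Add(7, -33), -128)) = Add(155, Mul(-26, -128)) = Add(155, 3328) = 3483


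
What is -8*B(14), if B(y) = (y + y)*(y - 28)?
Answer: 3136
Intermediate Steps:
B(y) = 2*y*(-28 + y) (B(y) = (2*y)*(-28 + y) = 2*y*(-28 + y))
-8*B(14) = -16*14*(-28 + 14) = -16*14*(-14) = -8*(-392) = 3136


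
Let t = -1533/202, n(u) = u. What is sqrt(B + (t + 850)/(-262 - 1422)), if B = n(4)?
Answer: sqrt(101242926210)/170084 ≈ 1.8708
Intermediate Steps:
t = -1533/202 (t = -1533*1/202 = -1533/202 ≈ -7.5891)
B = 4
sqrt(B + (t + 850)/(-262 - 1422)) = sqrt(4 + (-1533/202 + 850)/(-262 - 1422)) = sqrt(4 + (170167/202)/(-1684)) = sqrt(4 + (170167/202)*(-1/1684)) = sqrt(4 - 170167/340168) = sqrt(1190505/340168) = sqrt(101242926210)/170084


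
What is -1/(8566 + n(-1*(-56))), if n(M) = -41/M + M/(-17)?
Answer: -952/8150999 ≈ -0.00011680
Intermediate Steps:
n(M) = -41/M - M/17 (n(M) = -41/M + M*(-1/17) = -41/M - M/17)
-1/(8566 + n(-1*(-56))) = -1/(8566 + (-41/((-1*(-56))) - (-1)*(-56)/17)) = -1/(8566 + (-41/56 - 1/17*56)) = -1/(8566 + (-41*1/56 - 56/17)) = -1/(8566 + (-41/56 - 56/17)) = -1/(8566 - 3833/952) = -1/8150999/952 = -1*952/8150999 = -952/8150999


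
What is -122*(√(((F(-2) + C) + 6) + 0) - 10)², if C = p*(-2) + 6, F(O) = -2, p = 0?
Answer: -13420 + 2440*√10 ≈ -5704.0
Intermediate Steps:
C = 6 (C = 0*(-2) + 6 = 0 + 6 = 6)
-122*(√(((F(-2) + C) + 6) + 0) - 10)² = -122*(√(((-2 + 6) + 6) + 0) - 10)² = -122*(√((4 + 6) + 0) - 10)² = -122*(√(10 + 0) - 10)² = -122*(√10 - 10)² = -122*(-10 + √10)²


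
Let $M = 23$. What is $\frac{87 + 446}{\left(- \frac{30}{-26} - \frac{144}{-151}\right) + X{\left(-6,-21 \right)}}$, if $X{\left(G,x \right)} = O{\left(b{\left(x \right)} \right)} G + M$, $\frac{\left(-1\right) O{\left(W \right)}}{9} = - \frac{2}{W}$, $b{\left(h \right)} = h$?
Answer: $\frac{7323953}{415670} \approx 17.62$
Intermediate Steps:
$O{\left(W \right)} = \frac{18}{W}$ ($O{\left(W \right)} = - 9 \left(- \frac{2}{W}\right) = \frac{18}{W}$)
$X{\left(G,x \right)} = 23 + \frac{18 G}{x}$ ($X{\left(G,x \right)} = \frac{18}{x} G + 23 = \frac{18 G}{x} + 23 = 23 + \frac{18 G}{x}$)
$\frac{87 + 446}{\left(- \frac{30}{-26} - \frac{144}{-151}\right) + X{\left(-6,-21 \right)}} = \frac{87 + 446}{\left(- \frac{30}{-26} - \frac{144}{-151}\right) + \left(23 + 18 \left(-6\right) \frac{1}{-21}\right)} = \frac{533}{\left(\left(-30\right) \left(- \frac{1}{26}\right) - - \frac{144}{151}\right) + \left(23 + 18 \left(-6\right) \left(- \frac{1}{21}\right)\right)} = \frac{533}{\left(\frac{15}{13} + \frac{144}{151}\right) + \left(23 + \frac{36}{7}\right)} = \frac{533}{\frac{4137}{1963} + \frac{197}{7}} = \frac{533}{\frac{415670}{13741}} = 533 \cdot \frac{13741}{415670} = \frac{7323953}{415670}$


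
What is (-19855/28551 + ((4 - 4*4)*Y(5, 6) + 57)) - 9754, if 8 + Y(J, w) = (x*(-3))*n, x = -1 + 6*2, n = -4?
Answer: -319362790/28551 ≈ -11186.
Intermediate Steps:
x = 11 (x = -1 + 12 = 11)
Y(J, w) = 124 (Y(J, w) = -8 + (11*(-3))*(-4) = -8 - 33*(-4) = -8 + 132 = 124)
(-19855/28551 + ((4 - 4*4)*Y(5, 6) + 57)) - 9754 = (-19855/28551 + ((4 - 4*4)*124 + 57)) - 9754 = (-19855*1/28551 + ((4 - 16)*124 + 57)) - 9754 = (-19855/28551 + (-12*124 + 57)) - 9754 = (-19855/28551 + (-1488 + 57)) - 9754 = (-19855/28551 - 1431) - 9754 = -40876336/28551 - 9754 = -319362790/28551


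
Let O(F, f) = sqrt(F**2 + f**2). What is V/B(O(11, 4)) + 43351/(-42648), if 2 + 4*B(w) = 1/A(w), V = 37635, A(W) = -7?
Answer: -2996150647/42648 ≈ -70253.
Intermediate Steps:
B(w) = -15/28 (B(w) = -1/2 + (1/4)/(-7) = -1/2 + (1/4)*(-1/7) = -1/2 - 1/28 = -15/28)
V/B(O(11, 4)) + 43351/(-42648) = 37635/(-15/28) + 43351/(-42648) = 37635*(-28/15) + 43351*(-1/42648) = -70252 - 43351/42648 = -2996150647/42648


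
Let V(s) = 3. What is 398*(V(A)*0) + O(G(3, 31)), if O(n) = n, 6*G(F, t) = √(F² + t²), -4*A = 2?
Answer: √970/6 ≈ 5.1908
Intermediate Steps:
A = -½ (A = -¼*2 = -½ ≈ -0.50000)
G(F, t) = √(F² + t²)/6
398*(V(A)*0) + O(G(3, 31)) = 398*(3*0) + √(3² + 31²)/6 = 398*0 + √(9 + 961)/6 = 0 + √970/6 = √970/6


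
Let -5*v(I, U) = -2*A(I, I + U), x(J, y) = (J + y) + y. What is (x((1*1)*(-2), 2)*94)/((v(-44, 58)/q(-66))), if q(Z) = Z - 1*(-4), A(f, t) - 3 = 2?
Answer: -5828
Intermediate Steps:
A(f, t) = 5 (A(f, t) = 3 + 2 = 5)
x(J, y) = J + 2*y
q(Z) = 4 + Z (q(Z) = Z + 4 = 4 + Z)
v(I, U) = 2 (v(I, U) = -(-2)*5/5 = -1/5*(-10) = 2)
(x((1*1)*(-2), 2)*94)/((v(-44, 58)/q(-66))) = (((1*1)*(-2) + 2*2)*94)/((2/(4 - 66))) = ((1*(-2) + 4)*94)/((2/(-62))) = ((-2 + 4)*94)/((2*(-1/62))) = (2*94)/(-1/31) = 188*(-31) = -5828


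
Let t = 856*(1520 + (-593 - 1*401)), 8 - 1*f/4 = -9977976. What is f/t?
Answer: 2494496/28141 ≈ 88.643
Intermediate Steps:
f = 39911936 (f = 32 - 4*(-9977976) = 32 + 39911904 = 39911936)
t = 450256 (t = 856*(1520 + (-593 - 401)) = 856*(1520 - 994) = 856*526 = 450256)
f/t = 39911936/450256 = 39911936*(1/450256) = 2494496/28141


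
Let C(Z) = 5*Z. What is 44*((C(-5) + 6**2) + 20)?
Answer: 1364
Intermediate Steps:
44*((C(-5) + 6**2) + 20) = 44*((5*(-5) + 6**2) + 20) = 44*((-25 + 36) + 20) = 44*(11 + 20) = 44*31 = 1364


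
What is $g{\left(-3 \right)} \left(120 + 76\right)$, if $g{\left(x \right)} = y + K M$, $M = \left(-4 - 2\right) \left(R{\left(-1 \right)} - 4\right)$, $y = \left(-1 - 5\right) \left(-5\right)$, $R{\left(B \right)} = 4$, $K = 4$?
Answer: $5880$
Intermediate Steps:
$y = 30$ ($y = \left(-6\right) \left(-5\right) = 30$)
$M = 0$ ($M = \left(-4 - 2\right) \left(4 - 4\right) = \left(-6\right) 0 = 0$)
$g{\left(x \right)} = 30$ ($g{\left(x \right)} = 30 + 4 \cdot 0 = 30 + 0 = 30$)
$g{\left(-3 \right)} \left(120 + 76\right) = 30 \left(120 + 76\right) = 30 \cdot 196 = 5880$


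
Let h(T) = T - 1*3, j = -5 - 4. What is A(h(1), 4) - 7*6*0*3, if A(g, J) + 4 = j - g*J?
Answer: -5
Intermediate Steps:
j = -9
h(T) = -3 + T (h(T) = T - 3 = -3 + T)
A(g, J) = -13 - J*g (A(g, J) = -4 + (-9 - g*J) = -4 + (-9 - J*g) = -13 - J*g)
A(h(1), 4) - 7*6*0*3 = (-13 - 1*4*(-3 + 1)) - 7*6*0*3 = (-13 - 1*4*(-2)) - 0*3 = (-13 + 8) - 7*0 = -5 + 0 = -5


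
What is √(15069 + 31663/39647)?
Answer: √23687984515982/39647 ≈ 122.76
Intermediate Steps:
√(15069 + 31663/39647) = √(597472306/39647) = √23687984515982/39647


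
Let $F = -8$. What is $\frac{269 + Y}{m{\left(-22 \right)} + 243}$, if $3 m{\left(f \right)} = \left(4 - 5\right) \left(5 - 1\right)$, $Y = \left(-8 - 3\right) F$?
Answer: $\frac{1071}{725} \approx 1.4772$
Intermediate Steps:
$Y = 88$ ($Y = \left(-8 - 3\right) \left(-8\right) = \left(-11\right) \left(-8\right) = 88$)
$m{\left(f \right)} = - \frac{4}{3}$ ($m{\left(f \right)} = \frac{\left(4 - 5\right) \left(5 - 1\right)}{3} = \frac{\left(-1\right) 4}{3} = \frac{1}{3} \left(-4\right) = - \frac{4}{3}$)
$\frac{269 + Y}{m{\left(-22 \right)} + 243} = \frac{269 + 88}{- \frac{4}{3} + 243} = \frac{357}{\frac{725}{3}} = 357 \cdot \frac{3}{725} = \frac{1071}{725}$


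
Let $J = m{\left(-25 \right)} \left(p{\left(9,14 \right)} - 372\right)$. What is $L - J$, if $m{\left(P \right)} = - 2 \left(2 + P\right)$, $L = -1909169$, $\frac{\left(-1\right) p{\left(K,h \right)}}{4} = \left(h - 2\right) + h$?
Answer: $-1887273$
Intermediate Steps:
$p{\left(K,h \right)} = 8 - 8 h$ ($p{\left(K,h \right)} = - 4 \left(\left(h - 2\right) + h\right) = - 4 \left(\left(-2 + h\right) + h\right) = - 4 \left(-2 + 2 h\right) = 8 - 8 h$)
$m{\left(P \right)} = -4 - 2 P$
$J = -21896$ ($J = \left(-4 - -50\right) \left(\left(8 - 112\right) - 372\right) = \left(-4 + 50\right) \left(\left(8 - 112\right) - 372\right) = 46 \left(-104 - 372\right) = 46 \left(-476\right) = -21896$)
$L - J = -1909169 - -21896 = -1909169 + 21896 = -1887273$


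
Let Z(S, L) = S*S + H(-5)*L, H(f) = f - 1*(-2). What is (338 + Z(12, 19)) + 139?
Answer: 564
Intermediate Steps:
H(f) = 2 + f (H(f) = f + 2 = 2 + f)
Z(S, L) = S² - 3*L (Z(S, L) = S*S + (2 - 5)*L = S² - 3*L)
(338 + Z(12, 19)) + 139 = (338 + (12² - 3*19)) + 139 = (338 + (144 - 57)) + 139 = (338 + 87) + 139 = 425 + 139 = 564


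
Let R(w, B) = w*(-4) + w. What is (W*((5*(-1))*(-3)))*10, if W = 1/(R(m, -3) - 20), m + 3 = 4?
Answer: -150/23 ≈ -6.5217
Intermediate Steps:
m = 1 (m = -3 + 4 = 1)
R(w, B) = -3*w (R(w, B) = -4*w + w = -3*w)
W = -1/23 (W = 1/(-3*1 - 20) = 1/(-3 - 20) = 1/(-23) = -1/23 ≈ -0.043478)
(W*((5*(-1))*(-3)))*10 = -5*(-1)*(-3)/23*10 = -(-5)*(-3)/23*10 = -1/23*15*10 = -15/23*10 = -150/23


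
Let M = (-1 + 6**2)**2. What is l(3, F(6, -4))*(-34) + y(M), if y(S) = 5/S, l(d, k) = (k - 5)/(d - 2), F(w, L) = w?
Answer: -8329/245 ≈ -33.996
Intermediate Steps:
l(d, k) = (-5 + k)/(-2 + d)
M = 1225 (M = (-1 + 36)**2 = 35**2 = 1225)
l(3, F(6, -4))*(-34) + y(M) = ((-5 + 6)/(-2 + 3))*(-34) + 5/1225 = (1/1)*(-34) + 5*(1/1225) = (1*1)*(-34) + 1/245 = 1*(-34) + 1/245 = -34 + 1/245 = -8329/245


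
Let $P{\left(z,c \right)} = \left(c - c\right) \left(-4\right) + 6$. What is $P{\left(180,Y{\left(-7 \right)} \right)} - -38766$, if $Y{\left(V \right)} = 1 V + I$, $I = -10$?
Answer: $38772$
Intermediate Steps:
$Y{\left(V \right)} = -10 + V$ ($Y{\left(V \right)} = 1 V - 10 = V - 10 = -10 + V$)
$P{\left(z,c \right)} = 6$ ($P{\left(z,c \right)} = 0 \left(-4\right) + 6 = 0 + 6 = 6$)
$P{\left(180,Y{\left(-7 \right)} \right)} - -38766 = 6 - -38766 = 6 + 38766 = 38772$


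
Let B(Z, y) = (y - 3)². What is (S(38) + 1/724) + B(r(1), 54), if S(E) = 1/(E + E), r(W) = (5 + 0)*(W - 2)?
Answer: 8944889/3439 ≈ 2601.0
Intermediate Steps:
r(W) = -10 + 5*W (r(W) = 5*(-2 + W) = -10 + 5*W)
B(Z, y) = (-3 + y)²
S(E) = 1/(2*E)
(S(38) + 1/724) + B(r(1), 54) = ((½)/38 + 1/724) + (-3 + 54)² = ((½)*(1/38) + 1/724) + 51² = (1/76 + 1/724) + 2601 = 50/3439 + 2601 = 8944889/3439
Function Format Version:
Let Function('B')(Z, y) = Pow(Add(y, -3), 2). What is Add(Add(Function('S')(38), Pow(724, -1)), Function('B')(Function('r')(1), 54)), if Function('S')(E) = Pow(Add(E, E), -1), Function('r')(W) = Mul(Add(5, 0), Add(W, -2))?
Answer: Rational(8944889, 3439) ≈ 2601.0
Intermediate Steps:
Function('r')(W) = Add(-10, Mul(5, W)) (Function('r')(W) = Mul(5, Add(-2, W)) = Add(-10, Mul(5, W)))
Function('B')(Z, y) = Pow(Add(-3, y), 2)
Function('S')(E) = Mul(Rational(1, 2), Pow(E, -1)) (Function('S')(E) = Pow(Mul(2, E), -1) = Mul(Rational(1, 2), Pow(E, -1)))
Add(Add(Function('S')(38), Pow(724, -1)), Function('B')(Function('r')(1), 54)) = Add(Add(Mul(Rational(1, 2), Pow(38, -1)), Pow(724, -1)), Pow(Add(-3, 54), 2)) = Add(Add(Mul(Rational(1, 2), Rational(1, 38)), Rational(1, 724)), Pow(51, 2)) = Add(Add(Rational(1, 76), Rational(1, 724)), 2601) = Add(Rational(50, 3439), 2601) = Rational(8944889, 3439)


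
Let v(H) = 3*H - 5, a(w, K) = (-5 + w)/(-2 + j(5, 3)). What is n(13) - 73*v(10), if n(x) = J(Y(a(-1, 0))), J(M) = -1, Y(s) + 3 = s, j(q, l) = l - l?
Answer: -1826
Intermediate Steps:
j(q, l) = 0
a(w, K) = 5/2 - w/2 (a(w, K) = (-5 + w)/(-2 + 0) = (-5 + w)/(-2) = (-5 + w)*(-½) = 5/2 - w/2)
Y(s) = -3 + s
n(x) = -1
v(H) = -5 + 3*H
n(13) - 73*v(10) = -1 - 73*(-5 + 3*10) = -1 - 73*(-5 + 30) = -1 - 73*25 = -1 - 1825 = -1826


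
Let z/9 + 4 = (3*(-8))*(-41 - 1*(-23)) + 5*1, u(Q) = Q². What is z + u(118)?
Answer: 17821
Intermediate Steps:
z = 3897 (z = -36 + 9*((3*(-8))*(-41 - 1*(-23)) + 5*1) = -36 + 9*(-24*(-41 + 23) + 5) = -36 + 9*(-24*(-18) + 5) = -36 + 9*(432 + 5) = -36 + 9*437 = -36 + 3933 = 3897)
z + u(118) = 3897 + 118² = 3897 + 13924 = 17821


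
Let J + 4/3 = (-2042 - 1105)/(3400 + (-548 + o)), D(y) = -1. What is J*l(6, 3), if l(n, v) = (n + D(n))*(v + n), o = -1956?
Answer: -195375/896 ≈ -218.05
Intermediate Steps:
l(n, v) = (-1 + n)*(n + v) (l(n, v) = (n - 1)*(v + n) = (-1 + n)*(n + v))
J = -13025/2688 (J = -4/3 + (-2042 - 1105)/(3400 + (-548 - 1956)) = -4/3 - 3147/(3400 - 2504) = -4/3 - 3147/896 = -13025/2688 ≈ -4.8456)
J*l(6, 3) = -13025*(6**2 - 1*6 - 1*3 + 6*3)/2688 = -13025*(36 - 6 - 3 + 18)/2688 = -13025/2688*45 = -195375/896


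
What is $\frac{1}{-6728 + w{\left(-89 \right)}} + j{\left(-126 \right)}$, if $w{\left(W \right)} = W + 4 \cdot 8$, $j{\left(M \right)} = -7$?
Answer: $- \frac{47496}{6785} \approx -7.0001$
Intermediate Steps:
$w{\left(W \right)} = 32 + W$ ($w{\left(W \right)} = W + 32 = 32 + W$)
$\frac{1}{-6728 + w{\left(-89 \right)}} + j{\left(-126 \right)} = \frac{1}{-6728 + \left(32 - 89\right)} - 7 = \frac{1}{-6728 - 57} - 7 = \frac{1}{-6785} - 7 = - \frac{1}{6785} - 7 = - \frac{47496}{6785}$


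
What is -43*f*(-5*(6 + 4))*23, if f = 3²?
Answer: 445050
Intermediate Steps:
f = 9
-43*f*(-5*(6 + 4))*23 = -387*(-5*(6 + 4))*23 = -387*(-5*10)*23 = -387*(-50)*23 = -43*(-450)*23 = 19350*23 = 445050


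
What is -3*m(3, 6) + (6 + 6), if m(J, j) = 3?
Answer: 3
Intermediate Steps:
-3*m(3, 6) + (6 + 6) = -3*3 + (6 + 6) = -9 + 12 = 3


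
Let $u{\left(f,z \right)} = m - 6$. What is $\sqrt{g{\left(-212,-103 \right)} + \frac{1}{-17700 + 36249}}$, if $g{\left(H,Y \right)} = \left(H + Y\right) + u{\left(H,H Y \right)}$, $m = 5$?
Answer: $\frac{i \sqrt{1342279607}}{2061} \approx 17.776 i$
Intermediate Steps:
$u{\left(f,z \right)} = -1$ ($u{\left(f,z \right)} = 5 - 6 = -1$)
$g{\left(H,Y \right)} = -1 + H + Y$ ($g{\left(H,Y \right)} = \left(H + Y\right) - 1 = -1 + H + Y$)
$\sqrt{g{\left(-212,-103 \right)} + \frac{1}{-17700 + 36249}} = \sqrt{\left(-1 - 212 - 103\right) + \frac{1}{-17700 + 36249}} = \sqrt{-316 + \frac{1}{18549}} = \sqrt{- \frac{5861483}{18549}} = \frac{i \sqrt{1342279607}}{2061}$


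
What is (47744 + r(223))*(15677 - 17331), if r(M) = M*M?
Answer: -161220342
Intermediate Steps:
r(M) = M²
(47744 + r(223))*(15677 - 17331) = (47744 + 223²)*(15677 - 17331) = (47744 + 49729)*(-1654) = 97473*(-1654) = -161220342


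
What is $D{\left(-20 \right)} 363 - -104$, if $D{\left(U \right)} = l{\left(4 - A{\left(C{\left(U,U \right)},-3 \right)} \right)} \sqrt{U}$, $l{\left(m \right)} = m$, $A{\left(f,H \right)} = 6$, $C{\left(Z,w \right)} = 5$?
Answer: $104 - 1452 i \sqrt{5} \approx 104.0 - 3246.8 i$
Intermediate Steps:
$D{\left(U \right)} = - 2 \sqrt{U}$ ($D{\left(U \right)} = \left(4 - 6\right) \sqrt{U} = - 2 \sqrt{U}$)
$D{\left(-20 \right)} 363 - -104 = - 2 \sqrt{-20} \cdot 363 - -104 = - 2 \cdot 2 i \sqrt{5} \cdot 363 + 104 = - 4 i \sqrt{5} \cdot 363 + 104 = - 1452 i \sqrt{5} + 104 = 104 - 1452 i \sqrt{5}$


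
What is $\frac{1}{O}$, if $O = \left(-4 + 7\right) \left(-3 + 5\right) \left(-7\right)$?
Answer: $- \frac{1}{42} \approx -0.02381$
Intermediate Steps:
$O = -42$ ($O = 3 \cdot 2 \left(-7\right) = 6 \left(-7\right) = -42$)
$\frac{1}{O} = \frac{1}{-42} = - \frac{1}{42}$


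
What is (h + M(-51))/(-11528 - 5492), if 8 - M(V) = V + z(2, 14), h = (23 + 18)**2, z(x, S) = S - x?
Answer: -432/4255 ≈ -0.10153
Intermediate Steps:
h = 1681 (h = 41**2 = 1681)
M(V) = -4 - V (M(V) = 8 - (V + (14 - 1*2)) = 8 - (V + (14 - 2)) = 8 - (V + 12) = 8 - (12 + V) = 8 + (-12 - V) = -4 - V)
(h + M(-51))/(-11528 - 5492) = (1681 + (-4 - 1*(-51)))/(-11528 - 5492) = (1681 + (-4 + 51))/(-17020) = (1681 + 47)*(-1/17020) = 1728*(-1/17020) = -432/4255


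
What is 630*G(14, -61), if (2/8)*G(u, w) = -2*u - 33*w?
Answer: 5002200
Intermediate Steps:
G(u, w) = -132*w - 8*u (G(u, w) = 4*(-2*u - 33*w) = 4*(-33*w - 2*u) = -132*w - 8*u)
630*G(14, -61) = 630*(-132*(-61) - 8*14) = 630*(8052 - 112) = 630*7940 = 5002200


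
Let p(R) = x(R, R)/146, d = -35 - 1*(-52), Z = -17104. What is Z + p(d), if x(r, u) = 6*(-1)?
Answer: -1248595/73 ≈ -17104.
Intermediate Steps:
x(r, u) = -6
d = 17 (d = -35 + 52 = 17)
p(R) = -3/73 (p(R) = -6/146 = -6*1/146 = -3/73)
Z + p(d) = -17104 - 3/73 = -1248595/73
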